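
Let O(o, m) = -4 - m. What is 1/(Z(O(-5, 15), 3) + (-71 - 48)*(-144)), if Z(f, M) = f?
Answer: 1/17117 ≈ 5.8421e-5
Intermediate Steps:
1/(Z(O(-5, 15), 3) + (-71 - 48)*(-144)) = 1/((-4 - 1*15) + (-71 - 48)*(-144)) = 1/((-4 - 15) - 119*(-144)) = 1/(-19 + 17136) = 1/17117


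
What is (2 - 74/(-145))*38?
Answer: 13832/145 ≈ 95.393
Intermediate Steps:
(2 - 74/(-145))*38 = (2 - 74*(-1/145))*38 = (2 + 74/145)*38 = (364/145)*38 = 13832/145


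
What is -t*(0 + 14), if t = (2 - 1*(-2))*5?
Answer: -280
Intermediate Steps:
t = 20 (t = (2 + 2)*5 = 4*5 = 20)
-t*(0 + 14) = -20*(0 + 14) = -20*14 = -1*280 = -280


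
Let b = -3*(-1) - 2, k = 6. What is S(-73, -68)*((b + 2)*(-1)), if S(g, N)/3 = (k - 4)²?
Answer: -36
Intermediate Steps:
b = 1 (b = 3 - 2 = 1)
S(g, N) = 12 (S(g, N) = 3*(6 - 4)² = 3*2² = 3*4 = 12)
S(-73, -68)*((b + 2)*(-1)) = 12*((1 + 2)*(-1)) = 12*(3*(-1)) = 12*(-3) = -36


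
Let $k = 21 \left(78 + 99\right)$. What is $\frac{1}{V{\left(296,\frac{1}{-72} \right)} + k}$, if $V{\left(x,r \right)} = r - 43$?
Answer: $\frac{72}{264527} \approx 0.00027218$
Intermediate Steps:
$V{\left(x,r \right)} = -43 + r$ ($V{\left(x,r \right)} = r - 43 = -43 + r$)
$k = 3717$ ($k = 21 \cdot 177 = 3717$)
$\frac{1}{V{\left(296,\frac{1}{-72} \right)} + k} = \frac{1}{\left(-43 + \frac{1}{-72}\right) + 3717} = \frac{1}{\left(-43 - \frac{1}{72}\right) + 3717} = \frac{1}{- \frac{3097}{72} + 3717} = \frac{1}{\frac{264527}{72}} = \frac{72}{264527}$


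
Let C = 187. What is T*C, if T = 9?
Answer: 1683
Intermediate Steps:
T*C = 9*187 = 1683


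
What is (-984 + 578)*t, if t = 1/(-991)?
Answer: 406/991 ≈ 0.40969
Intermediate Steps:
t = -1/991 ≈ -0.0010091
(-984 + 578)*t = (-984 + 578)*(-1/991) = -406*(-1/991) = 406/991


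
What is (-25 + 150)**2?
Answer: 15625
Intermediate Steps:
(-25 + 150)**2 = 125**2 = 15625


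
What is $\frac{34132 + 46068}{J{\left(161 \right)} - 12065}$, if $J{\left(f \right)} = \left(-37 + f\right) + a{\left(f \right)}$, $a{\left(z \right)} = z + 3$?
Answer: $- \frac{80200}{11777} \approx -6.8099$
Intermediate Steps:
$a{\left(z \right)} = 3 + z$
$J{\left(f \right)} = -34 + 2 f$ ($J{\left(f \right)} = \left(-37 + f\right) + \left(3 + f\right) = -34 + 2 f$)
$\frac{34132 + 46068}{J{\left(161 \right)} - 12065} = \frac{34132 + 46068}{\left(-34 + 2 \cdot 161\right) - 12065} = \frac{80200}{\left(-34 + 322\right) - 12065} = \frac{80200}{288 - 12065} = \frac{80200}{-11777} = 80200 \left(- \frac{1}{11777}\right) = - \frac{80200}{11777}$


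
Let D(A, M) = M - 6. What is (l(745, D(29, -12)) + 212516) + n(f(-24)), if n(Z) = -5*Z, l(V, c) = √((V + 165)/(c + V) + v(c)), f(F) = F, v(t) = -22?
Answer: 212636 + 6*I*√304613/727 ≈ 2.1264e+5 + 4.555*I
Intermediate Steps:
D(A, M) = -6 + M
l(V, c) = √(-22 + (165 + V)/(V + c)) (l(V, c) = √((V + 165)/(c + V) - 22) = √((165 + V)/(V + c) - 22) = √(-22 + (165 + V)/(V + c)))
(l(745, D(29, -12)) + 212516) + n(f(-24)) = (√((165 - 22*(-6 - 12) - 21*745)/(745 + (-6 - 12))) + 212516) - 5*(-24) = (√((165 - 22*(-18) - 15645)/(745 - 18)) + 212516) + 120 = (√((165 + 396 - 15645)/727) + 212516) + 120 = (√((1/727)*(-15084)) + 212516) + 120 = (√(-15084/727) + 212516) + 120 = (6*I*√304613/727 + 212516) + 120 = (212516 + 6*I*√304613/727) + 120 = 212636 + 6*I*√304613/727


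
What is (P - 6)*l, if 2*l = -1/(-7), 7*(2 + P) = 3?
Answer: -53/98 ≈ -0.54082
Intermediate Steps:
P = -11/7 (P = -2 + (⅐)*3 = -2 + 3/7 = -11/7 ≈ -1.5714)
l = 1/14 (l = (-1/(-7))/2 = (-1*(-⅐))/2 = (½)*(⅐) = 1/14 ≈ 0.071429)
(P - 6)*l = (-11/7 - 6)*(1/14) = -53/7*1/14 = -53/98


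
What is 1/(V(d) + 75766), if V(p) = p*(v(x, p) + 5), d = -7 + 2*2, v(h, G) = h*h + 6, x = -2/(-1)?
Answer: 1/75721 ≈ 1.3206e-5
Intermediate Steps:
x = 2 (x = -2*(-1) = 2)
v(h, G) = 6 + h² (v(h, G) = h² + 6 = 6 + h²)
d = -3 (d = -7 + 4 = -3)
V(p) = 15*p (V(p) = p*((6 + 2²) + 5) = p*((6 + 4) + 5) = p*(10 + 5) = p*15 = 15*p)
1/(V(d) + 75766) = 1/(15*(-3) + 75766) = 1/(-45 + 75766) = 1/75721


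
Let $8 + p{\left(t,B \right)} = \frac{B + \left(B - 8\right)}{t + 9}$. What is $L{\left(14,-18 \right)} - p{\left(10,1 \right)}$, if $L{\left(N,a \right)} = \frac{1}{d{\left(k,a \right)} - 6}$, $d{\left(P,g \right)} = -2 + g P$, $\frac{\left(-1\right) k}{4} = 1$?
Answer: $\frac{10131}{1216} \approx 8.3314$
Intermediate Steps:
$k = -4$ ($k = \left(-4\right) 1 = -4$)
$d{\left(P,g \right)} = -2 + P g$
$p{\left(t,B \right)} = -8 + \frac{-8 + 2 B}{9 + t}$ ($p{\left(t,B \right)} = -8 + \frac{B + \left(B - 8\right)}{t + 9} = -8 + \frac{B + \left(B - 8\right)}{9 + t} = -8 + \frac{B + \left(-8 + B\right)}{9 + t} = -8 + \frac{-8 + 2 B}{9 + t}$)
$L{\left(N,a \right)} = \frac{1}{-8 - 4 a}$ ($L{\left(N,a \right)} = \frac{1}{\left(-2 - 4 a\right) - 6} = \frac{1}{-8 - 4 a}$)
$L{\left(14,-18 \right)} - p{\left(10,1 \right)} = - \frac{1}{8 + 4 \left(-18\right)} - \frac{2 \left(-40 + 1 - 40\right)}{9 + 10} = - \frac{1}{8 - 72} - \frac{2 \left(-40 + 1 - 40\right)}{19} = - \frac{1}{-64} - 2 \cdot \frac{1}{19} \left(-79\right) = \left(-1\right) \left(- \frac{1}{64}\right) - - \frac{158}{19} = \frac{1}{64} + \frac{158}{19} = \frac{10131}{1216}$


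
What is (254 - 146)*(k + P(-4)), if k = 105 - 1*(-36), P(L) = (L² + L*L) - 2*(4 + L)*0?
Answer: 18684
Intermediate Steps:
P(L) = 2*L² (P(L) = (L² + L²) - 2*0 = 2*L² + 0 = 2*L²)
k = 141 (k = 105 + 36 = 141)
(254 - 146)*(k + P(-4)) = (254 - 146)*(141 + 2*(-4)²) = 108*(141 + 2*16) = 108*(141 + 32) = 108*173 = 18684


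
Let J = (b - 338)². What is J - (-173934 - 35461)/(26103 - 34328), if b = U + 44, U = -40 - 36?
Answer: 225158621/1645 ≈ 1.3687e+5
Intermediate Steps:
U = -76
b = -32 (b = -76 + 44 = -32)
J = 136900 (J = (-32 - 338)² = (-370)² = 136900)
J - (-173934 - 35461)/(26103 - 34328) = 136900 - (-173934 - 35461)/(26103 - 34328) = 136900 - (-209395)/(-8225) = 136900 - (-209395)*(-1)/8225 = 136900 - 1*41879/1645 = 136900 - 41879/1645 = 225158621/1645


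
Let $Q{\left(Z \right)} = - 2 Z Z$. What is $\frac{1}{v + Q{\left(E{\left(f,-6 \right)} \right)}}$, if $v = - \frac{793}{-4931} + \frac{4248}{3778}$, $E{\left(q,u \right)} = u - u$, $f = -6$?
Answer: $\frac{9314659}{11971421} \approx 0.77807$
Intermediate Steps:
$E{\left(q,u \right)} = 0$
$v = \frac{11971421}{9314659}$ ($v = \left(-793\right) \left(- \frac{1}{4931}\right) + 4248 \cdot \frac{1}{3778} = \frac{793}{4931} + \frac{2124}{1889} = \frac{11971421}{9314659} \approx 1.2852$)
$Q{\left(Z \right)} = - 2 Z^{2}$
$\frac{1}{v + Q{\left(E{\left(f,-6 \right)} \right)}} = \frac{1}{\frac{11971421}{9314659} - 2 \cdot 0^{2}} = \frac{1}{\frac{11971421}{9314659} - 0} = \frac{1}{\frac{11971421}{9314659} + 0} = \frac{1}{\frac{11971421}{9314659}} = \frac{9314659}{11971421}$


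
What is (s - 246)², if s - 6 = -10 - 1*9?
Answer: 67081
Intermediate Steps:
s = -13 (s = 6 + (-10 - 1*9) = 6 + (-10 - 9) = 6 - 19 = -13)
(s - 246)² = (-13 - 246)² = (-259)² = 67081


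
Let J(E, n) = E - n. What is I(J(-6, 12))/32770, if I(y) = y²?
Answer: 162/16385 ≈ 0.0098871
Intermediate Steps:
I(J(-6, 12))/32770 = (-6 - 1*12)²/32770 = (-6 - 12)²*(1/32770) = (-18)²*(1/32770) = 324*(1/32770) = 162/16385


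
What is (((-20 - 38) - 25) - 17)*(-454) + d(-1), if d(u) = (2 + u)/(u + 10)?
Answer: 408601/9 ≈ 45400.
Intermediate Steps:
d(u) = (2 + u)/(10 + u)
(((-20 - 38) - 25) - 17)*(-454) + d(-1) = (((-20 - 38) - 25) - 17)*(-454) + (2 - 1)/(10 - 1) = ((-58 - 25) - 17)*(-454) + 1/9 = (-83 - 17)*(-454) + (1/9)*1 = -100*(-454) + 1/9 = 45400 + 1/9 = 408601/9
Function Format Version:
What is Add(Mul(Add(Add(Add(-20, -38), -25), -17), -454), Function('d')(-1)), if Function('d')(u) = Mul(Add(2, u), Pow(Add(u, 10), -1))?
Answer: Rational(408601, 9) ≈ 45400.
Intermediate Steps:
Function('d')(u) = Mul(Pow(Add(10, u), -1), Add(2, u)) (Function('d')(u) = Mul(Add(2, u), Pow(Add(10, u), -1)) = Mul(Pow(Add(10, u), -1), Add(2, u)))
Add(Mul(Add(Add(Add(-20, -38), -25), -17), -454), Function('d')(-1)) = Add(Mul(Add(Add(Add(-20, -38), -25), -17), -454), Mul(Pow(Add(10, -1), -1), Add(2, -1))) = Add(Mul(Add(Add(-58, -25), -17), -454), Mul(Pow(9, -1), 1)) = Add(Mul(Add(-83, -17), -454), Mul(Rational(1, 9), 1)) = Add(Mul(-100, -454), Rational(1, 9)) = Add(45400, Rational(1, 9)) = Rational(408601, 9)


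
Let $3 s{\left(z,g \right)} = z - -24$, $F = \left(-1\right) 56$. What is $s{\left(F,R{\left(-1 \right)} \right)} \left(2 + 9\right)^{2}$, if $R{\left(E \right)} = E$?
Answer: $- \frac{3872}{3} \approx -1290.7$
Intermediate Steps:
$F = -56$
$s{\left(z,g \right)} = 8 + \frac{z}{3}$ ($s{\left(z,g \right)} = \frac{z - -24}{3} = \frac{z + 24}{3} = \frac{24 + z}{3} = 8 + \frac{z}{3}$)
$s{\left(F,R{\left(-1 \right)} \right)} \left(2 + 9\right)^{2} = \left(8 + \frac{1}{3} \left(-56\right)\right) \left(2 + 9\right)^{2} = \left(8 - \frac{56}{3}\right) 11^{2} = \left(- \frac{32}{3}\right) 121 = - \frac{3872}{3}$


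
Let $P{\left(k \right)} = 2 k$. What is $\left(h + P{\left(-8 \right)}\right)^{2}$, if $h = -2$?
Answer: $324$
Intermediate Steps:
$\left(h + P{\left(-8 \right)}\right)^{2} = \left(-2 + 2 \left(-8\right)\right)^{2} = \left(-2 - 16\right)^{2} = \left(-18\right)^{2} = 324$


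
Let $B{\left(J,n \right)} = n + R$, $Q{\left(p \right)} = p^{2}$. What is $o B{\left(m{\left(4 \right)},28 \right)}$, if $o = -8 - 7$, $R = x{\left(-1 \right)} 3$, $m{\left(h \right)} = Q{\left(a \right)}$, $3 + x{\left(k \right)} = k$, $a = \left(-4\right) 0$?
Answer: $-240$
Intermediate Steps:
$a = 0$
$x{\left(k \right)} = -3 + k$
$m{\left(h \right)} = 0$ ($m{\left(h \right)} = 0^{2} = 0$)
$R = -12$ ($R = \left(-3 - 1\right) 3 = \left(-4\right) 3 = -12$)
$B{\left(J,n \right)} = -12 + n$ ($B{\left(J,n \right)} = n - 12 = -12 + n$)
$o = -15$ ($o = -8 - 7 = -15$)
$o B{\left(m{\left(4 \right)},28 \right)} = - 15 \left(-12 + 28\right) = \left(-15\right) 16 = -240$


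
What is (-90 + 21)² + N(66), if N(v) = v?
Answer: 4827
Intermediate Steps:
(-90 + 21)² + N(66) = (-90 + 21)² + 66 = (-69)² + 66 = 4761 + 66 = 4827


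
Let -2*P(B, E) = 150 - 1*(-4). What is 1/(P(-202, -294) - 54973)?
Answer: -1/55050 ≈ -1.8165e-5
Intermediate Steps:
P(B, E) = -77 (P(B, E) = -(150 - 1*(-4))/2 = -(150 + 4)/2 = -½*154 = -77)
1/(P(-202, -294) - 54973) = 1/(-77 - 54973) = 1/(-55050) = -1/55050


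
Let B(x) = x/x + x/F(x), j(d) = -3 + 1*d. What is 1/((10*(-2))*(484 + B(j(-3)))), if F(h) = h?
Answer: -1/9720 ≈ -0.00010288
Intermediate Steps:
j(d) = -3 + d
B(x) = 2 (B(x) = x/x + x/x = 1 + 1 = 2)
1/((10*(-2))*(484 + B(j(-3)))) = 1/((10*(-2))*(484 + 2)) = 1/(-20*486) = 1/(-9720) = -1/9720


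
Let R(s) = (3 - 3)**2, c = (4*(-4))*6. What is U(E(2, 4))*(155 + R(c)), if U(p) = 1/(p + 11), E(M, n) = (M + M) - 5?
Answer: 31/2 ≈ 15.500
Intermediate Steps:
E(M, n) = -5 + 2*M (E(M, n) = 2*M - 5 = -5 + 2*M)
c = -96 (c = -16*6 = -96)
R(s) = 0 (R(s) = 0**2 = 0)
U(p) = 1/(11 + p)
U(E(2, 4))*(155 + R(c)) = (155 + 0)/(11 + (-5 + 2*2)) = 155/(11 + (-5 + 4)) = 155/(11 - 1) = 155/10 = (1/10)*155 = 31/2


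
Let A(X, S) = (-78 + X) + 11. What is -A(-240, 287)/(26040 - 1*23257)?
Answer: 307/2783 ≈ 0.11031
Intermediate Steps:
A(X, S) = -67 + X
-A(-240, 287)/(26040 - 1*23257) = -(-67 - 240)/(26040 - 1*23257) = -(-307)/(26040 - 23257) = -(-307)/2783 = -1*(-307/2783) = 307/2783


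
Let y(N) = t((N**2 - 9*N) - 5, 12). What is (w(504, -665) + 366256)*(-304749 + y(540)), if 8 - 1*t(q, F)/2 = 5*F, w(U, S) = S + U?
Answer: -111605159035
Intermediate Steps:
t(q, F) = 16 - 10*F
y(N) = -104 (y(N) = 16 - 10*12 = 16 - 120 = -104)
(w(504, -665) + 366256)*(-304749 + y(540)) = ((-665 + 504) + 366256)*(-304749 - 104) = (-161 + 366256)*(-304853) = 366095*(-304853) = -111605159035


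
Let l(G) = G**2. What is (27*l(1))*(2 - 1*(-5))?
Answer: 189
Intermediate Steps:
(27*l(1))*(2 - 1*(-5)) = (27*1**2)*(2 - 1*(-5)) = (27*1)*(2 + 5) = 27*7 = 189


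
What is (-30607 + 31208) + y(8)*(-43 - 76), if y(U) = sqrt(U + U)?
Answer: 125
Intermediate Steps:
y(U) = sqrt(2)*sqrt(U) (y(U) = sqrt(2*U) = sqrt(2)*sqrt(U))
(-30607 + 31208) + y(8)*(-43 - 76) = (-30607 + 31208) + (sqrt(2)*sqrt(8))*(-43 - 76) = 601 + (sqrt(2)*(2*sqrt(2)))*(-119) = 601 + 4*(-119) = 601 - 476 = 125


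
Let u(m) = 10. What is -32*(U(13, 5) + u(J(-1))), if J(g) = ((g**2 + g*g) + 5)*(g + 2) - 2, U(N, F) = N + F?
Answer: -896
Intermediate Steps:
U(N, F) = F + N
J(g) = -2 + (2 + g)*(5 + 2*g**2) (J(g) = ((g**2 + g**2) + 5)*(2 + g) - 2 = (2*g**2 + 5)*(2 + g) - 2 = (5 + 2*g**2)*(2 + g) - 2 = (2 + g)*(5 + 2*g**2) - 2 = -2 + (2 + g)*(5 + 2*g**2))
-32*(U(13, 5) + u(J(-1))) = -32*((5 + 13) + 10) = -32*(18 + 10) = -32*28 = -896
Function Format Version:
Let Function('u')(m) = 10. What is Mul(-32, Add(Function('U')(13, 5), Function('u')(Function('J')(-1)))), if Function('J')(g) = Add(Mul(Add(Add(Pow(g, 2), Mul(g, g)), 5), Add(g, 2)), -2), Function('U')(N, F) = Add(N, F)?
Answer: -896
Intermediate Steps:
Function('U')(N, F) = Add(F, N)
Function('J')(g) = Add(-2, Mul(Add(2, g), Add(5, Mul(2, Pow(g, 2))))) (Function('J')(g) = Add(Mul(Add(Add(Pow(g, 2), Pow(g, 2)), 5), Add(2, g)), -2) = Add(Mul(Add(Mul(2, Pow(g, 2)), 5), Add(2, g)), -2) = Add(Mul(Add(5, Mul(2, Pow(g, 2))), Add(2, g)), -2) = Add(Mul(Add(2, g), Add(5, Mul(2, Pow(g, 2)))), -2) = Add(-2, Mul(Add(2, g), Add(5, Mul(2, Pow(g, 2))))))
Mul(-32, Add(Function('U')(13, 5), Function('u')(Function('J')(-1)))) = Mul(-32, Add(Add(5, 13), 10)) = Mul(-32, Add(18, 10)) = Mul(-32, 28) = -896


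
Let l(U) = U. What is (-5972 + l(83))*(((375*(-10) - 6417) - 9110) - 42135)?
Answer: 361655268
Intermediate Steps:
(-5972 + l(83))*(((375*(-10) - 6417) - 9110) - 42135) = (-5972 + 83)*(((375*(-10) - 6417) - 9110) - 42135) = -5889*(((-3750 - 6417) - 9110) - 42135) = -5889*((-10167 - 9110) - 42135) = -5889*(-19277 - 42135) = -5889*(-61412) = 361655268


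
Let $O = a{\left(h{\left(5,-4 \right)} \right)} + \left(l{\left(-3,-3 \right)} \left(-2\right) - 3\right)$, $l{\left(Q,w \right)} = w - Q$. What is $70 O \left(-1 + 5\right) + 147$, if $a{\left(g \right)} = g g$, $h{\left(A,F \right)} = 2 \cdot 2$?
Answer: $3787$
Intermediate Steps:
$h{\left(A,F \right)} = 4$
$a{\left(g \right)} = g^{2}$
$O = 13$ ($O = 4^{2} - \left(3 - \left(-3 - -3\right) \left(-2\right)\right) = 16 - \left(3 - \left(-3 + 3\right) \left(-2\right)\right) = 16 + \left(0 \left(-2\right) - 3\right) = 16 + \left(0 - 3\right) = 16 - 3 = 13$)
$70 O \left(-1 + 5\right) + 147 = 70 \cdot 13 \left(-1 + 5\right) + 147 = 70 \cdot 13 \cdot 4 + 147 = 70 \cdot 52 + 147 = 3640 + 147 = 3787$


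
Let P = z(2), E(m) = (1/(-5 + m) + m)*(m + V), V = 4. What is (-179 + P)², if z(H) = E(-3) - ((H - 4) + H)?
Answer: 2122849/64 ≈ 33170.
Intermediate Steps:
E(m) = (4 + m)*(m + 1/(-5 + m)) (E(m) = (1/(-5 + m) + m)*(m + 4) = (m + 1/(-5 + m))*(4 + m) = (4 + m)*(m + 1/(-5 + m)))
z(H) = 7/8 - 2*H (z(H) = (4 + (-3)³ - 1*(-3)² - 19*(-3))/(-5 - 3) - ((H - 4) + H) = (4 - 27 - 1*9 + 57)/(-8) - ((-4 + H) + H) = -(4 - 27 - 9 + 57)/8 - (-4 + 2*H) = -⅛*25 + (4 - 2*H) = -25/8 + (4 - 2*H) = 7/8 - 2*H)
P = -25/8 (P = 7/8 - 2*2 = 7/8 - 4 = -25/8 ≈ -3.1250)
(-179 + P)² = (-179 - 25/8)² = (-1457/8)² = 2122849/64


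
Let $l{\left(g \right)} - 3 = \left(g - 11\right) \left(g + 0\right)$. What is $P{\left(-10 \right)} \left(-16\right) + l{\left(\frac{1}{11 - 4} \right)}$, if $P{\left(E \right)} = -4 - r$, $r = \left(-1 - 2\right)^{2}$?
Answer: $\frac{10263}{49} \approx 209.45$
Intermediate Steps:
$r = 9$ ($r = \left(-3\right)^{2} = 9$)
$P{\left(E \right)} = -13$ ($P{\left(E \right)} = -4 - 9 = -13$)
$l{\left(g \right)} = 3 + g \left(-11 + g\right)$ ($l{\left(g \right)} = 3 + \left(g - 11\right) \left(g + 0\right) = 3 + \left(-11 + g\right) g = 3 + g \left(-11 + g\right)$)
$P{\left(-10 \right)} \left(-16\right) + l{\left(\frac{1}{11 - 4} \right)} = \left(-13\right) \left(-16\right) + \left(3 + \left(\frac{1}{11 - 4}\right)^{2} - \frac{11}{11 - 4}\right) = 208 + \left(3 + \left(\frac{1}{7}\right)^{2} - \frac{11}{7}\right) = 208 + \left(3 + \frac{1}{49} - \frac{11}{7}\right) = 208 + \frac{71}{49} = \frac{10263}{49}$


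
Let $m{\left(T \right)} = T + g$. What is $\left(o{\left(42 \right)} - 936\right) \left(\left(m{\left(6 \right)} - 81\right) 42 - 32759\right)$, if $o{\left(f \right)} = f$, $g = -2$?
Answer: $32177742$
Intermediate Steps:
$m{\left(T \right)} = -2 + T$ ($m{\left(T \right)} = T - 2 = -2 + T$)
$\left(o{\left(42 \right)} - 936\right) \left(\left(m{\left(6 \right)} - 81\right) 42 - 32759\right) = \left(42 - 936\right) \left(\left(\left(-2 + 6\right) - 81\right) 42 - 32759\right) = - 894 \left(\left(4 - 81\right) 42 - 32759\right) = - 894 \left(\left(-77\right) 42 - 32759\right) = - 894 \left(-3234 - 32759\right) = \left(-894\right) \left(-35993\right) = 32177742$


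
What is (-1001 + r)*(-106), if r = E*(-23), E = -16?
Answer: 67098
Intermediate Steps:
r = 368 (r = -16*(-23) = 368)
(-1001 + r)*(-106) = (-1001 + 368)*(-106) = -633*(-106) = 67098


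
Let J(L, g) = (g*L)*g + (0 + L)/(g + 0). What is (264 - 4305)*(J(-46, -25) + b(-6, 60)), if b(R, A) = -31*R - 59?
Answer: 2891452689/25 ≈ 1.1566e+8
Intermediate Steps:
b(R, A) = -59 - 31*R
J(L, g) = L/g + L*g² (J(L, g) = (L*g)*g + L/g = L*g² + L/g = L/g + L*g²)
(264 - 4305)*(J(-46, -25) + b(-6, 60)) = (264 - 4305)*(-46*(1 + (-25)³)/(-25) + (-59 - 31*(-6))) = -4041*(-46*(-1/25)*(1 - 15625) + (-59 + 186)) = -4041*(-46*(-1/25)*(-15624) + 127) = -4041*(-718704/25 + 127) = -4041*(-715529/25) = 2891452689/25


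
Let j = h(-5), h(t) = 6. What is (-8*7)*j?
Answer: -336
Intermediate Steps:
j = 6
(-8*7)*j = -8*7*6 = -56*6 = -336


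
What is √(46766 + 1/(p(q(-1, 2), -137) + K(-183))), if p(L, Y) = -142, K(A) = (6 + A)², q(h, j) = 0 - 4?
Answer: √45485966395441/31187 ≈ 216.25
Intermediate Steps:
q(h, j) = -4
√(46766 + 1/(p(q(-1, 2), -137) + K(-183))) = √(46766 + 1/(-142 + (6 - 183)²)) = √(46766 + 1/(-142 + (-177)²)) = √(46766 + 1/(-142 + 31329)) = √(46766 + 1/31187) = √(1458491243/31187) = √45485966395441/31187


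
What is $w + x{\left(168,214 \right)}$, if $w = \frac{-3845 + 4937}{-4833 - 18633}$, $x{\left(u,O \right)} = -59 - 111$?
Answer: $- \frac{665052}{3911} \approx -170.05$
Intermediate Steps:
$x{\left(u,O \right)} = -170$
$w = - \frac{182}{3911}$ ($w = \frac{1092}{-23466} = 1092 \left(- \frac{1}{23466}\right) = - \frac{182}{3911} \approx -0.046535$)
$w + x{\left(168,214 \right)} = - \frac{182}{3911} - 170 = - \frac{665052}{3911}$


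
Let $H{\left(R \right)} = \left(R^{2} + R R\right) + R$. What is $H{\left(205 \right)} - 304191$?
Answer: $-219936$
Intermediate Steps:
$H{\left(R \right)} = R + 2 R^{2}$ ($H{\left(R \right)} = \left(R^{2} + R^{2}\right) + R = 2 R^{2} + R = R + 2 R^{2}$)
$H{\left(205 \right)} - 304191 = 205 \left(1 + 2 \cdot 205\right) - 304191 = 205 \left(1 + 410\right) - 304191 = 205 \cdot 411 - 304191 = 84255 - 304191 = -219936$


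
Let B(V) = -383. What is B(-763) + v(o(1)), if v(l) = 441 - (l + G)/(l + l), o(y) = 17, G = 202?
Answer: 1753/34 ≈ 51.559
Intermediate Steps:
v(l) = 441 - (202 + l)/(2*l) (v(l) = 441 - (l + 202)/(l + l) = 441 - (202 + l)/(2*l))
B(-763) + v(o(1)) = -383 + (881/2 - 101/17) = -383 + 14775/34 = 1753/34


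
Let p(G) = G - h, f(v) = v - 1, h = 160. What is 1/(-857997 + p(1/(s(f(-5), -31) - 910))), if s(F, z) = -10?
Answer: -920/789504441 ≈ -1.1653e-6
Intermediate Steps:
f(v) = -1 + v
p(G) = -160 + G (p(G) = G - 1*160 = G - 160 = -160 + G)
1/(-857997 + p(1/(s(f(-5), -31) - 910))) = 1/(-857997 + (-160 + 1/(-10 - 910))) = 1/(-857997 + (-160 + 1/(-920))) = 1/(-857997 + (-160 - 1/920)) = 1/(-857997 - 147201/920) = 1/(-789504441/920) = -920/789504441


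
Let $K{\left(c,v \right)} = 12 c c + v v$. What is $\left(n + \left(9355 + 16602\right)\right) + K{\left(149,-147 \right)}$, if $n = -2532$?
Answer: $311446$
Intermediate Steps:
$K{\left(c,v \right)} = v^{2} + 12 c^{2}$ ($K{\left(c,v \right)} = 12 c^{2} + v^{2} = v^{2} + 12 c^{2}$)
$\left(n + \left(9355 + 16602\right)\right) + K{\left(149,-147 \right)} = \left(-2532 + \left(9355 + 16602\right)\right) + \left(\left(-147\right)^{2} + 12 \cdot 149^{2}\right) = \left(-2532 + 25957\right) + \left(21609 + 12 \cdot 22201\right) = 23425 + \left(21609 + 266412\right) = 23425 + 288021 = 311446$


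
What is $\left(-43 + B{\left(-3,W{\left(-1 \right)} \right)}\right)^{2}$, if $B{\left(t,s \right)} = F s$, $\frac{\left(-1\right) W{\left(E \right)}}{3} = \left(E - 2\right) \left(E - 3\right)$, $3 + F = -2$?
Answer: $18769$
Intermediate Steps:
$F = -5$ ($F = -3 - 2 = -5$)
$W{\left(E \right)} = - 3 \left(-3 + E\right) \left(-2 + E\right)$ ($W{\left(E \right)} = - 3 \left(E - 2\right) \left(E - 3\right) = - 3 \left(-2 + E\right) \left(-3 + E\right) = - 3 \left(-3 + E\right) \left(-2 + E\right)$)
$B{\left(t,s \right)} = - 5 s$
$\left(-43 + B{\left(-3,W{\left(-1 \right)} \right)}\right)^{2} = \left(-43 - 5 \left(-18 - 3 \left(-1\right)^{2} + 15 \left(-1\right)\right)\right)^{2} = \left(-43 - 5 \left(-18 - 3 - 15\right)\right)^{2} = \left(-43 - -180\right)^{2} = \left(-43 + 180\right)^{2} = 137^{2} = 18769$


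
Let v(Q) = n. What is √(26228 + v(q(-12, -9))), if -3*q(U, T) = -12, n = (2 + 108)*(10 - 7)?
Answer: 7*√542 ≈ 162.97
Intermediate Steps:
n = 330 (n = 110*3 = 330)
q(U, T) = 4 (q(U, T) = -⅓*(-12) = 4)
v(Q) = 330
√(26228 + v(q(-12, -9))) = √(26228 + 330) = √26558 = 7*√542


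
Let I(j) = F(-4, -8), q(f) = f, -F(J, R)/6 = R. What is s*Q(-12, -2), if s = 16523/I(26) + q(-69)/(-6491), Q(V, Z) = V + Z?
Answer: -750778735/155784 ≈ -4819.4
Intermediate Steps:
F(J, R) = -6*R
I(j) = 48 (I(j) = -6*(-8) = 48)
s = 107254105/311568 (s = 16523/48 - 69/(-6491) = 16523*(1/48) - 69*(-1/6491) = 16523/48 + 69/6491 = 107254105/311568 ≈ 344.24)
s*Q(-12, -2) = 107254105*(-12 - 2)/311568 = (107254105/311568)*(-14) = -750778735/155784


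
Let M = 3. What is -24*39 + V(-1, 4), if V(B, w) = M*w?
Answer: -924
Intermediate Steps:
V(B, w) = 3*w
-24*39 + V(-1, 4) = -24*39 + 3*4 = -936 + 12 = -924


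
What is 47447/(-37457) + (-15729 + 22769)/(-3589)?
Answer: -433984563/134433173 ≈ -3.2283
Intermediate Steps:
47447/(-37457) + (-15729 + 22769)/(-3589) = 47447*(-1/37457) + 7040*(-1/3589) = -47447/37457 - 7040/3589 = -433984563/134433173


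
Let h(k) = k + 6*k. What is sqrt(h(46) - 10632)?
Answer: I*sqrt(10310) ≈ 101.54*I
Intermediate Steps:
h(k) = 7*k
sqrt(h(46) - 10632) = sqrt(7*46 - 10632) = sqrt(322 - 10632) = sqrt(-10310) = I*sqrt(10310)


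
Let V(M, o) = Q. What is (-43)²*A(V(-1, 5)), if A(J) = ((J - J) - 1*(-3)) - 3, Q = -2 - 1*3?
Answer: 0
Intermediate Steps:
Q = -5 (Q = -2 - 3 = -5)
V(M, o) = -5
A(J) = 0 (A(J) = (0 + 3) - 3 = 3 - 3 = 0)
(-43)²*A(V(-1, 5)) = (-43)²*0 = 1849*0 = 0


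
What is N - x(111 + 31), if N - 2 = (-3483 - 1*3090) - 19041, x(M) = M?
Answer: -25754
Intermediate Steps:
N = -25612 (N = 2 + ((-3483 - 1*3090) - 19041) = 2 + ((-3483 - 3090) - 19041) = 2 + (-6573 - 19041) = 2 - 25614 = -25612)
N - x(111 + 31) = -25612 - (111 + 31) = -25612 - 1*142 = -25612 - 142 = -25754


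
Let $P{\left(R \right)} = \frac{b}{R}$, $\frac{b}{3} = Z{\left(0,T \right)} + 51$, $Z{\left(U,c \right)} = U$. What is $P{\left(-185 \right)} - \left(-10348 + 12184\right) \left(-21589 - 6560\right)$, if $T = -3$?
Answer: $\frac{9561089187}{185} \approx 5.1682 \cdot 10^{7}$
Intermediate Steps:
$b = 153$ ($b = 3 \left(0 + 51\right) = 3 \cdot 51 = 153$)
$P{\left(R \right)} = \frac{153}{R}$
$P{\left(-185 \right)} - \left(-10348 + 12184\right) \left(-21589 - 6560\right) = \frac{153}{-185} - \left(-10348 + 12184\right) \left(-21589 - 6560\right) = 153 \left(- \frac{1}{185}\right) - 1836 \left(-28149\right) = - \frac{153}{185} - -51681564 = - \frac{153}{185} + 51681564 = \frac{9561089187}{185}$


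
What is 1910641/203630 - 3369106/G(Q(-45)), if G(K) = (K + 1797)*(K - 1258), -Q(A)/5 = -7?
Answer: 1241727749589/114060086420 ≈ 10.887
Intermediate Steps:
Q(A) = 35 (Q(A) = -5*(-7) = 35)
G(K) = (-1258 + K)*(1797 + K) (G(K) = (1797 + K)*(-1258 + K) = (-1258 + K)*(1797 + K))
1910641/203630 - 3369106/G(Q(-45)) = 1910641/203630 - 3369106/(-2260626 + 35**2 + 539*35) = 1910641*(1/203630) - 3369106/(-2260626 + 1225 + 18865) = 1910641/203630 - 3369106/(-2240536) = 1910641/203630 - 3369106*(-1/2240536) = 1910641/203630 + 1684553/1120268 = 1241727749589/114060086420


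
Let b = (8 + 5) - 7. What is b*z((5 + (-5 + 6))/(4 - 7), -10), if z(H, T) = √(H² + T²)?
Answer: 12*√26 ≈ 61.188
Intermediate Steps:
b = 6 (b = 13 - 7 = 6)
b*z((5 + (-5 + 6))/(4 - 7), -10) = 6*√(((5 + (-5 + 6))/(4 - 7))² + (-10)²) = 6*√(((5 + 1)/(-3))² + 100) = 6*√((6*(-⅓))² + 100) = 6*√((-2)² + 100) = 6*√(4 + 100) = 6*√104 = 6*(2*√26) = 12*√26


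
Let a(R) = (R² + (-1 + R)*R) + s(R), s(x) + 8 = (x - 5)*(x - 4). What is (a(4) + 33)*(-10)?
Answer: -530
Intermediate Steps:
s(x) = -8 + (-5 + x)*(-4 + x) (s(x) = -8 + (x - 5)*(x - 4) = -8 + (-5 + x)*(-4 + x))
a(R) = 12 - 9*R + 2*R² + R*(-1 + R) (a(R) = (R² + (-1 + R)*R) + (12 + R² - 9*R) = (R² + R*(-1 + R)) + (12 + R² - 9*R) = 12 - 9*R + 2*R² + R*(-1 + R))
(a(4) + 33)*(-10) = ((12 - 10*4 + 3*4²) + 33)*(-10) = ((12 - 40 + 3*16) + 33)*(-10) = ((12 - 40 + 48) + 33)*(-10) = (20 + 33)*(-10) = 53*(-10) = -530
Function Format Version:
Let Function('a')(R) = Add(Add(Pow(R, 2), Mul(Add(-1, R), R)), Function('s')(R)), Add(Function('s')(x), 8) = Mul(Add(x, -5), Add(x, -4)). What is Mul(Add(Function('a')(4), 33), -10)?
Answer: -530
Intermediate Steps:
Function('s')(x) = Add(-8, Mul(Add(-5, x), Add(-4, x))) (Function('s')(x) = Add(-8, Mul(Add(x, -5), Add(x, -4))) = Add(-8, Mul(Add(-5, x), Add(-4, x))))
Function('a')(R) = Add(12, Mul(-9, R), Mul(2, Pow(R, 2)), Mul(R, Add(-1, R))) (Function('a')(R) = Add(Add(Pow(R, 2), Mul(Add(-1, R), R)), Add(12, Pow(R, 2), Mul(-9, R))) = Add(Add(Pow(R, 2), Mul(R, Add(-1, R))), Add(12, Pow(R, 2), Mul(-9, R))) = Add(12, Mul(-9, R), Mul(2, Pow(R, 2)), Mul(R, Add(-1, R))))
Mul(Add(Function('a')(4), 33), -10) = Mul(Add(Add(12, Mul(-10, 4), Mul(3, Pow(4, 2))), 33), -10) = Mul(Add(Add(12, -40, Mul(3, 16)), 33), -10) = Mul(Add(Add(12, -40, 48), 33), -10) = Mul(Add(20, 33), -10) = Mul(53, -10) = -530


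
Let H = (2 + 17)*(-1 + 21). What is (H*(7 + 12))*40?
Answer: 288800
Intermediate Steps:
H = 380 (H = 19*20 = 380)
(H*(7 + 12))*40 = (380*(7 + 12))*40 = (380*19)*40 = 7220*40 = 288800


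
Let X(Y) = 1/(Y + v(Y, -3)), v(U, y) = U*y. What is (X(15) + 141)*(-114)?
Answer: -80351/5 ≈ -16070.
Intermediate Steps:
X(Y) = -1/(2*Y) (X(Y) = 1/(Y + Y*(-3)) = 1/(Y - 3*Y) = 1/(-2*Y) = -1/(2*Y))
(X(15) + 141)*(-114) = (-1/2/15 + 141)*(-114) = (-1/2*1/15 + 141)*(-114) = (-1/30 + 141)*(-114) = (4229/30)*(-114) = -80351/5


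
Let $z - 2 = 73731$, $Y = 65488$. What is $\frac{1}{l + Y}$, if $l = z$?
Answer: $\frac{1}{139221} \approx 7.1828 \cdot 10^{-6}$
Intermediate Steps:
$z = 73733$ ($z = 2 + 73731 = 73733$)
$l = 73733$
$\frac{1}{l + Y} = \frac{1}{73733 + 65488} = \frac{1}{139221}$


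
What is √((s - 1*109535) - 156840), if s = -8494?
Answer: 3*I*√30541 ≈ 524.28*I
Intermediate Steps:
√((s - 1*109535) - 156840) = √((-8494 - 1*109535) - 156840) = √((-8494 - 109535) - 156840) = √(-118029 - 156840) = √(-274869) = 3*I*√30541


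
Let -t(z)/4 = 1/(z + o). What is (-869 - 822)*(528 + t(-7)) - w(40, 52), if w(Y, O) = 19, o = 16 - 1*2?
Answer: -6243305/7 ≈ -8.9190e+5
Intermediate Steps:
o = 14 (o = 16 - 2 = 14)
t(z) = -4/(14 + z) (t(z) = -4/(z + 14) = -4/(14 + z))
(-869 - 822)*(528 + t(-7)) - w(40, 52) = (-869 - 822)*(528 - 4/(14 - 7)) - 1*19 = -1691*(528 - 4/7) - 19 = -1691*3692/7 - 19 = -6243172/7 - 19 = -6243305/7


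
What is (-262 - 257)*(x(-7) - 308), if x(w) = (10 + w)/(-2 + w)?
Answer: 160025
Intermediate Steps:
x(w) = (10 + w)/(-2 + w)
(-262 - 257)*(x(-7) - 308) = (-262 - 257)*((10 - 7)/(-2 - 7) - 308) = -519*(3/(-9) - 308) = -519*(-⅑*3 - 308) = -519*(-⅓ - 308) = -519*(-925/3) = 160025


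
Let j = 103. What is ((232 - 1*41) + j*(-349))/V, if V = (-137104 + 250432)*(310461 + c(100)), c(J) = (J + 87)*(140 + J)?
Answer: -1277/1438217316 ≈ -8.8791e-7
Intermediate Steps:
c(J) = (87 + J)*(140 + J)
V = 40270084848 (V = (-137104 + 250432)*(310461 + (12180 + 100² + 227*100)) = 113328*(310461 + (12180 + 10000 + 22700)) = 113328*(310461 + 44880) = 113328*355341 = 40270084848)
((232 - 1*41) + j*(-349))/V = ((232 - 1*41) + 103*(-349))/40270084848 = ((232 - 41) - 35947)*(1/40270084848) = (191 - 35947)*(1/40270084848) = -35756*1/40270084848 = -1277/1438217316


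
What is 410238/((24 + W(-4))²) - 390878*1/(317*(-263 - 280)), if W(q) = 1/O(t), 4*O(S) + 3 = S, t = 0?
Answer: 318669757237/397966872 ≈ 800.74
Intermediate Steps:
O(S) = -¾ + S/4
W(q) = -4/3 (W(q) = 1/(-¾ + (¼)*0) = 1/(-¾ + 0) = 1/(-¾) = -4/3)
410238/((24 + W(-4))²) - 390878*1/(317*(-263 - 280)) = 410238/((24 - 4/3)²) - 390878*1/(317*(-263 - 280)) = 410238/((68/3)²) - 390878/(317*(-543)) = 410238/(4624/9) - 390878/(-172131) = 410238*(9/4624) - 390878*(-1/172131) = 1846071/2312 + 390878/172131 = 318669757237/397966872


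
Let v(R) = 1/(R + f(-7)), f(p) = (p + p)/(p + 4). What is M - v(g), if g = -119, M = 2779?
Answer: 953200/343 ≈ 2779.0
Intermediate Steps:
f(p) = 2*p/(4 + p) (f(p) = (2*p)/(4 + p) = 2*p/(4 + p))
v(R) = 1/(14/3 + R) (v(R) = 1/(R + 2*(-7)/(4 - 7)) = 1/(R + 2*(-7)/(-3)) = 1/(R + 2*(-7)*(-1/3)) = 1/(R + 14/3) = 1/(14/3 + R))
M - v(g) = 2779 - 3/(14 + 3*(-119)) = 2779 - 3/(14 - 357) = 2779 - 3/(-343) = 2779 - 3*(-1)/343 = 2779 - 1*(-3/343) = 2779 + 3/343 = 953200/343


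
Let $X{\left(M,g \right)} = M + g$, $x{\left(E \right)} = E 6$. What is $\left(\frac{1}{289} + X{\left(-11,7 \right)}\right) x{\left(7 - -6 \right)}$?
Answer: $- \frac{90090}{289} \approx -311.73$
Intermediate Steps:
$x{\left(E \right)} = 6 E$
$\left(\frac{1}{289} + X{\left(-11,7 \right)}\right) x{\left(7 - -6 \right)} = \left(\frac{1}{289} + \left(-11 + 7\right)\right) 6 \left(7 - -6\right) = \left(\frac{1}{289} - 4\right) 6 \left(7 + 6\right) = - \frac{1155 \cdot 6 \cdot 13}{289} = \left(- \frac{1155}{289}\right) 78 = - \frac{90090}{289}$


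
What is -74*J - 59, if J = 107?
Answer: -7977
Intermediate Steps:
-74*J - 59 = -74*107 - 59 = -7918 - 59 = -7977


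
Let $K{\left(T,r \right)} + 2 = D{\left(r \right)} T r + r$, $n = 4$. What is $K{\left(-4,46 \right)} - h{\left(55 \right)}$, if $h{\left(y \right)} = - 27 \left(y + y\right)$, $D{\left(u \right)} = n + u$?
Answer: $-6186$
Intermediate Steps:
$D{\left(u \right)} = 4 + u$
$h{\left(y \right)} = - 54 y$ ($h{\left(y \right)} = - 27 \cdot 2 y = - 54 y$)
$K{\left(T,r \right)} = -2 + r + T r \left(4 + r\right)$ ($K{\left(T,r \right)} = -2 + \left(\left(4 + r\right) T r + r\right) = -2 + \left(T \left(4 + r\right) r + r\right) = -2 + \left(T r \left(4 + r\right) + r\right) = -2 + \left(r + T r \left(4 + r\right)\right) = -2 + r + T r \left(4 + r\right)$)
$K{\left(-4,46 \right)} - h{\left(55 \right)} = \left(-2 + 46 - 184 \left(4 + 46\right)\right) - \left(-54\right) 55 = \left(-2 + 46 - 184 \cdot 50\right) - -2970 = \left(-2 + 46 - 9200\right) + 2970 = -9156 + 2970 = -6186$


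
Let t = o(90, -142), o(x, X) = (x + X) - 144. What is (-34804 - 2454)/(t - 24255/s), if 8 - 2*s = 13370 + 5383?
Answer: 69840121/362551 ≈ 192.64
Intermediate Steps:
s = -18745/2 (s = 4 - (13370 + 5383)/2 = 4 - ½*18753 = 4 - 18753/2 = -18745/2 ≈ -9372.5)
o(x, X) = -144 + X + x (o(x, X) = (X + x) - 144 = -144 + X + x)
t = -196 (t = -144 - 142 + 90 = -196)
(-34804 - 2454)/(t - 24255/s) = (-34804 - 2454)/(-196 - 24255/(-18745/2)) = -37258/(-196 - 24255*(-2/18745)) = -37258/(-196 + 9702/3749) = -37258/(-725102/3749) = -37258*(-3749/725102) = 69840121/362551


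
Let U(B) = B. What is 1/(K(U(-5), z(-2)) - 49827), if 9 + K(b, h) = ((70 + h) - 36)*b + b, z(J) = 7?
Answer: -1/50046 ≈ -1.9982e-5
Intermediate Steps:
K(b, h) = -9 + b + b*(34 + h) (K(b, h) = -9 + (((70 + h) - 36)*b + b) = -9 + ((34 + h)*b + b) = -9 + (b*(34 + h) + b) = -9 + (b + b*(34 + h)) = -9 + b + b*(34 + h))
1/(K(U(-5), z(-2)) - 49827) = 1/((-9 + 35*(-5) - 5*7) - 49827) = 1/((-9 - 175 - 35) - 49827) = 1/(-219 - 49827) = 1/(-50046) = -1/50046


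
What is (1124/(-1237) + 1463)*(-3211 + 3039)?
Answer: -311080404/1237 ≈ -2.5148e+5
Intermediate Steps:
(1124/(-1237) + 1463)*(-3211 + 3039) = (1124*(-1/1237) + 1463)*(-172) = (-1124/1237 + 1463)*(-172) = (1808607/1237)*(-172) = -311080404/1237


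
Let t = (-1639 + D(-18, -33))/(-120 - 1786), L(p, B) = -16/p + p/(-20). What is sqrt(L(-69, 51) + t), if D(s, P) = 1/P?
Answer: sqrt(237628698878505)/7233270 ≈ 2.1312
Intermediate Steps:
L(p, B) = -16/p - p/20 (L(p, B) = -16/p + p*(-1/20) = -16/p - p/20)
t = 27044/31449 (t = (-1639 + 1/(-33))/(-120 - 1786) = (-1639 - 1/33)/(-1906) = -54088/33*(-1/1906) = 27044/31449 ≈ 0.85993)
sqrt(L(-69, 51) + t) = sqrt((-16/(-69) - 1/20*(-69)) + 27044/31449) = sqrt((-16*(-1/69) + 69/20) + 27044/31449) = sqrt((16/69 + 69/20) + 27044/31449) = sqrt(5081/1380 + 27044/31449) = sqrt(65704363/14466540) = sqrt(237628698878505)/7233270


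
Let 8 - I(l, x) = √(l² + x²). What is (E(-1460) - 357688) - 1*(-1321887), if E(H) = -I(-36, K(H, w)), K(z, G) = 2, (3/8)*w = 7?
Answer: 964191 + 10*√13 ≈ 9.6423e+5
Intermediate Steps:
w = 56/3 (w = (8/3)*7 = 56/3 ≈ 18.667)
I(l, x) = 8 - √(l² + x²)
E(H) = -8 + 10*√13 (E(H) = -(8 - √((-36)² + 2²)) = -(8 - √(1296 + 4)) = -(8 - √1300) = -(8 - 10*√13) = -8 + 10*√13)
(E(-1460) - 357688) - 1*(-1321887) = ((-8 + 10*√13) - 357688) - 1*(-1321887) = (-357696 + 10*√13) + 1321887 = 964191 + 10*√13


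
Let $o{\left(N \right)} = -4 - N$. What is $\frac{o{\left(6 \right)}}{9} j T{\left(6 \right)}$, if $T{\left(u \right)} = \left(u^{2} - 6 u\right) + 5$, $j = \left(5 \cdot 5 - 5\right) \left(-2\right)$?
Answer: $\frac{2000}{9} \approx 222.22$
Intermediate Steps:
$j = -40$ ($j = \left(25 - 5\right) \left(-2\right) = 20 \left(-2\right) = -40$)
$T{\left(u \right)} = 5 + u^{2} - 6 u$
$\frac{o{\left(6 \right)}}{9} j T{\left(6 \right)} = \frac{-4 - 6}{9} \left(-40\right) \left(5 + 6^{2} - 36\right) = \left(-4 - 6\right) \frac{1}{9} \left(-40\right) \left(5 + 36 - 36\right) = \left(-10\right) \frac{1}{9} \left(-40\right) 5 = \left(- \frac{10}{9}\right) \left(-40\right) 5 = \frac{400}{9} \cdot 5 = \frac{2000}{9}$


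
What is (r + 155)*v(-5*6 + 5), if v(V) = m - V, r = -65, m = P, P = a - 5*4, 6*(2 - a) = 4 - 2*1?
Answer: 600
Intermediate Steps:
a = 5/3 (a = 2 - (4 - 2*1)/6 = 2 - (4 - 2)/6 = 2 - ⅙*2 = 2 - ⅓ = 5/3 ≈ 1.6667)
P = -55/3 (P = 5/3 - 5*4 = 5/3 - 20 = -55/3 ≈ -18.333)
m = -55/3 ≈ -18.333
v(V) = -55/3 - V
(r + 155)*v(-5*6 + 5) = (-65 + 155)*(-55/3 - (-5*6 + 5)) = 90*(-55/3 - (-30 + 5)) = 90*(-55/3 - 1*(-25)) = 90*(-55/3 + 25) = 90*(20/3) = 600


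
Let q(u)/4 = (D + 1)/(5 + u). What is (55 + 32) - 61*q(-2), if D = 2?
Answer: -157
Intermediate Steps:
q(u) = 12/(5 + u) (q(u) = 4*((2 + 1)/(5 + u)) = 4*(3/(5 + u)) = 12/(5 + u))
(55 + 32) - 61*q(-2) = (55 + 32) - 732/(5 - 2) = 87 - 732/3 = 87 - 61*4 = 87 - 244 = -157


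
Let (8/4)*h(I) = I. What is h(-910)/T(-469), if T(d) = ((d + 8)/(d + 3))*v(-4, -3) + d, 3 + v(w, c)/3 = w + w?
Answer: 212030/233767 ≈ 0.90701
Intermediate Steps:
v(w, c) = -9 + 6*w (v(w, c) = -9 + 3*(w + w) = -9 + 3*(2*w) = -9 + 6*w)
h(I) = I/2
T(d) = d - 33*(8 + d)/(3 + d) (T(d) = ((d + 8)/(d + 3))*(-9 + 6*(-4)) + d = ((8 + d)/(3 + d))*(-9 - 24) + d = ((8 + d)/(3 + d))*(-33) + d = -33*(8 + d)/(3 + d) + d = d - 33*(8 + d)/(3 + d))
h(-910)/T(-469) = ((½)*(-910))/(((-264 + (-469)² - 30*(-469))/(3 - 469))) = -455*(-466/(-264 + 219961 + 14070)) = -455/((-1/466*233767)) = -455/(-233767/466) = -455*(-466/233767) = 212030/233767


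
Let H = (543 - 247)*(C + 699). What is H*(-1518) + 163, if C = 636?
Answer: -599852717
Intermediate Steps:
H = 395160 (H = (543 - 247)*(636 + 699) = 296*1335 = 395160)
H*(-1518) + 163 = 395160*(-1518) + 163 = -599852880 + 163 = -599852717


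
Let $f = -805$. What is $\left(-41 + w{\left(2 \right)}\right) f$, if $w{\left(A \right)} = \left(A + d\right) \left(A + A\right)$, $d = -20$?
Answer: $90965$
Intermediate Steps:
$w{\left(A \right)} = 2 A \left(-20 + A\right)$ ($w{\left(A \right)} = \left(A - 20\right) \left(A + A\right) = \left(-20 + A\right) 2 A = 2 A \left(-20 + A\right)$)
$\left(-41 + w{\left(2 \right)}\right) f = \left(-41 + 2 \cdot 2 \left(-20 + 2\right)\right) \left(-805\right) = \left(-41 + 2 \cdot 2 \left(-18\right)\right) \left(-805\right) = \left(-41 - 72\right) \left(-805\right) = \left(-113\right) \left(-805\right) = 90965$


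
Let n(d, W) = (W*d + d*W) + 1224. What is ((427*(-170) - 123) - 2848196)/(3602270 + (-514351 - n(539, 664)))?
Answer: -2920909/2370903 ≈ -1.2320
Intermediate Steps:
n(d, W) = 1224 + 2*W*d (n(d, W) = (W*d + W*d) + 1224 = 2*W*d + 1224 = 1224 + 2*W*d)
((427*(-170) - 123) - 2848196)/(3602270 + (-514351 - n(539, 664))) = ((427*(-170) - 123) - 2848196)/(3602270 + (-514351 - (1224 + 2*664*539))) = ((-72590 - 123) - 2848196)/(3602270 + (-514351 - (1224 + 715792))) = (-72713 - 2848196)/(3602270 + (-514351 - 1*717016)) = -2920909/(3602270 + (-514351 - 717016)) = -2920909/(3602270 - 1231367) = -2920909/2370903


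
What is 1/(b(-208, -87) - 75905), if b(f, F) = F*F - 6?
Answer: -1/68342 ≈ -1.4632e-5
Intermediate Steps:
b(f, F) = -6 + F² (b(f, F) = F² - 6 = -6 + F²)
1/(b(-208, -87) - 75905) = 1/((-6 + (-87)²) - 75905) = 1/((-6 + 7569) - 75905) = 1/(7563 - 75905) = 1/(-68342) = -1/68342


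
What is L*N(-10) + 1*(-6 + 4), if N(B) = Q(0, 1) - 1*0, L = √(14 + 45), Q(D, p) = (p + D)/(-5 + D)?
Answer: -2 - √59/5 ≈ -3.5362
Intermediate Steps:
Q(D, p) = (D + p)/(-5 + D)
L = √59 ≈ 7.6811
N(B) = -⅕ (N(B) = (0 + 1)/(-5 + 0) - 1*0 = 1/(-5) + 0 = -⅕*1 + 0 = -⅕ + 0 = -⅕)
L*N(-10) + 1*(-6 + 4) = √59*(-⅕) + 1*(-6 + 4) = -√59/5 + 1*(-2) = -√59/5 - 2 = -2 - √59/5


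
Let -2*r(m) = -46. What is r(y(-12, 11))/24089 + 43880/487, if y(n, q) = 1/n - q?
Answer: 1057036521/11731343 ≈ 90.104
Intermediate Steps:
r(m) = 23 (r(m) = -1/2*(-46) = 23)
r(y(-12, 11))/24089 + 43880/487 = 23/24089 + 43880/487 = 1057036521/11731343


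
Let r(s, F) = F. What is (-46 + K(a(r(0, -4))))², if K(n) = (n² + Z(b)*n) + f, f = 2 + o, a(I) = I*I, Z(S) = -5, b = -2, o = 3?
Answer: 18225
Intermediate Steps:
a(I) = I²
f = 5 (f = 2 + 3 = 5)
K(n) = 5 + n² - 5*n (K(n) = (n² - 5*n) + 5 = 5 + n² - 5*n)
(-46 + K(a(r(0, -4))))² = (-46 + (5 + ((-4)²)² - 5*(-4)²))² = (-46 + (5 + 16² - 5*16))² = (-46 + (5 + 256 - 80))² = (-46 + 181)² = 135² = 18225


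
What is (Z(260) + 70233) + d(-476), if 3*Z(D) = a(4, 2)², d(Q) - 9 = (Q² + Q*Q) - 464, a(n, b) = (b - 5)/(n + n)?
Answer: 33467523/64 ≈ 5.2293e+5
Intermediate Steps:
a(n, b) = (-5 + b)/(2*n) (a(n, b) = (-5 + b)/((2*n)) = (-5 + b)*(1/(2*n)) = (-5 + b)/(2*n))
d(Q) = -455 + 2*Q² (d(Q) = 9 + ((Q² + Q*Q) - 464) = 9 + ((Q² + Q²) - 464) = 9 + (2*Q² - 464) = 9 + (-464 + 2*Q²) = -455 + 2*Q²)
Z(D) = 3/64 (Z(D) = ((½)*(-5 + 2)/4)²/3 = ((½)*(¼)*(-3))²/3 = (-3/8)²/3 = (⅓)*(9/64) = 3/64)
(Z(260) + 70233) + d(-476) = (3/64 + 70233) + (-455 + 2*(-476)²) = 4494915/64 + (-455 + 2*226576) = 4494915/64 + (-455 + 453152) = 4494915/64 + 452697 = 33467523/64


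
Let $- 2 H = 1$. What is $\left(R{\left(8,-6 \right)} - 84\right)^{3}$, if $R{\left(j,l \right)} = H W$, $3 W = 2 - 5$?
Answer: $- \frac{4657463}{8} \approx -5.8218 \cdot 10^{5}$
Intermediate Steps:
$H = - \frac{1}{2}$ ($H = \left(- \frac{1}{2}\right) 1 = - \frac{1}{2} \approx -0.5$)
$W = -1$ ($W = \frac{2 - 5}{3} = \frac{1}{3} \left(-3\right) = -1$)
$R{\left(j,l \right)} = \frac{1}{2}$ ($R{\left(j,l \right)} = \left(- \frac{1}{2}\right) \left(-1\right) = \frac{1}{2}$)
$\left(R{\left(8,-6 \right)} - 84\right)^{3} = \left(\frac{1}{2} - 84\right)^{3} = \left(- \frac{167}{2}\right)^{3} = - \frac{4657463}{8}$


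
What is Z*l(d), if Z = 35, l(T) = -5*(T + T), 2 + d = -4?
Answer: 2100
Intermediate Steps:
d = -6 (d = -2 - 4 = -6)
l(T) = -10*T
Z*l(d) = 35*(-10*(-6)) = 35*60 = 2100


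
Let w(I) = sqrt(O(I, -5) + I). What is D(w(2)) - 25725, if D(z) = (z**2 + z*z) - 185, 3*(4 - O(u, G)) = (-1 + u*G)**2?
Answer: -77936/3 ≈ -25979.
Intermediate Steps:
O(u, G) = 4 - (-1 + G*u)**2/3 (O(u, G) = 4 - (-1 + u*G)**2/3 = 4 - (-1 + G*u)**2/3)
w(I) = sqrt(4 + I - (-1 - 5*I)**2/3) (w(I) = sqrt((4 - (-1 - 5*I)**2/3) + I) = sqrt(4 + I - (-1 - 5*I)**2/3))
D(z) = -185 + 2*z**2 (D(z) = (z**2 + z**2) - 185 = 2*z**2 - 185 = -185 + 2*z**2)
D(w(2)) - 25725 = (-185 + 2*(sqrt(33 - 75*2**2 - 21*2)/3)**2) - 25725 = (-185 + 2*(sqrt(33 - 75*4 - 42)/3)**2) - 25725 = (-185 + 2*(sqrt(33 - 300 - 42)/3)**2) - 25725 = (-185 + 2*(sqrt(-309)/3)**2) - 25725 = (-185 + 2*((I*sqrt(309))/3)**2) - 25725 = (-185 + 2*(I*sqrt(309)/3)**2) - 25725 = (-185 + 2*(-103/3)) - 25725 = (-185 - 206/3) - 25725 = -761/3 - 25725 = -77936/3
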